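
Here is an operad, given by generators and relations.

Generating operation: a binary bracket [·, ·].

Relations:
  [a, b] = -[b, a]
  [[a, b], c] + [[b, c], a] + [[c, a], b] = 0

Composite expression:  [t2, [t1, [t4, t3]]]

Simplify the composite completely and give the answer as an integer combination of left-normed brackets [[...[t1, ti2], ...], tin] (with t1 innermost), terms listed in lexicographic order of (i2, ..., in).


Expand each bracket as ab - ba; the t1-initial words give the coefficients.
Composite bracket: [t2, [t1, [t4, t3]]]
Under [a, b] = ab - ba we get 8 signed associative words (2^3 = 8).
Collect the words opening with t1:
  word t1t3t4t2 has sign +1, contributing +[[[t1, t3], t4], t2]
  word t1t4t3t2 has sign -1, contributing -[[[t1, t4], t3], t2]

[[[t1, t3], t4], t2] - [[[t1, t4], t3], t2]


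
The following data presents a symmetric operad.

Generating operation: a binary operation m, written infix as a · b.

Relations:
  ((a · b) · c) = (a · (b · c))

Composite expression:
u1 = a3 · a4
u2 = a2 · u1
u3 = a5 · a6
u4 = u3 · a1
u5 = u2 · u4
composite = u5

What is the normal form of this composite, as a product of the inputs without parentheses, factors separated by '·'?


a2 · a3 · a4 · a5 · a6 · a1


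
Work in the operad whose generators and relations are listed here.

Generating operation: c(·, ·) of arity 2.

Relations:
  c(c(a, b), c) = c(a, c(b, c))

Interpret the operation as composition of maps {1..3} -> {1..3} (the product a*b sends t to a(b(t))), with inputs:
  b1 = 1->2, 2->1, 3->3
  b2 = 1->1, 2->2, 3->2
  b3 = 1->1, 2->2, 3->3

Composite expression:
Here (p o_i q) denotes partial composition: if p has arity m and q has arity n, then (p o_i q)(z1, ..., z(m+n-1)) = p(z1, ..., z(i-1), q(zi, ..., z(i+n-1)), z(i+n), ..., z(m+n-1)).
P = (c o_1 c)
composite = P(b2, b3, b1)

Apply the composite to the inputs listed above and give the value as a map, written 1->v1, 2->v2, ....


1->2, 2->1, 3->2

c(b2, b3) = 1->1, 2->2, 3->2
c(c(b2, b3), b1) = 1->2, 2->1, 3->2


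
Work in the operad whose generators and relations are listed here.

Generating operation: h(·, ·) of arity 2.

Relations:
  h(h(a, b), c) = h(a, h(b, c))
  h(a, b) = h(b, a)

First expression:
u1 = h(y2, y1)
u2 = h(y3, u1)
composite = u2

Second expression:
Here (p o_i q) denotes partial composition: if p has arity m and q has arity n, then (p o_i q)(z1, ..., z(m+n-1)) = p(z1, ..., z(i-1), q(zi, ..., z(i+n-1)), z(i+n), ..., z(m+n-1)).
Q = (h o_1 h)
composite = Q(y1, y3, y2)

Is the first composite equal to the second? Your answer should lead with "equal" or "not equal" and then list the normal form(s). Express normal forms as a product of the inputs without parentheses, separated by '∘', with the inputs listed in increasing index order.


equal; the common form is y1 ∘ y2 ∘ y3


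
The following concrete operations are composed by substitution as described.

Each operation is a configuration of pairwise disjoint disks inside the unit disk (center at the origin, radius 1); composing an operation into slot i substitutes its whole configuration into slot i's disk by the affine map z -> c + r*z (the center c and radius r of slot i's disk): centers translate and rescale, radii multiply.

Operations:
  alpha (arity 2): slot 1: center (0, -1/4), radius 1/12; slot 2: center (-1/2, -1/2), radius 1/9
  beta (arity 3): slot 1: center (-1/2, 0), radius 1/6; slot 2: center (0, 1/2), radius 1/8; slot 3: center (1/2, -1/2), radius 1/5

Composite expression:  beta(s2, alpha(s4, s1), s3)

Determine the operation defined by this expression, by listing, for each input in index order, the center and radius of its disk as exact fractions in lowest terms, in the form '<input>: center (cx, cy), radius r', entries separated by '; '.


s1: center (-1/16, 7/16), radius 1/72; s2: center (-1/2, 0), radius 1/6; s3: center (1/2, -1/2), radius 1/5; s4: center (0, 15/32), radius 1/96

Follow each s-input down from beta: c' goes to c + r*c', radius to r*r'.
input s2: applying the 1 nested substitution gives center (-1/2, 0), radius 1/6
input s4: applying the 2 nested substitutions gives center (0, 15/32), radius 1/96
input s1: applying the 2 nested substitutions gives center (-1/16, 7/16), radius 1/72
input s3: applying the 1 nested substitution gives center (1/2, -1/2), radius 1/5


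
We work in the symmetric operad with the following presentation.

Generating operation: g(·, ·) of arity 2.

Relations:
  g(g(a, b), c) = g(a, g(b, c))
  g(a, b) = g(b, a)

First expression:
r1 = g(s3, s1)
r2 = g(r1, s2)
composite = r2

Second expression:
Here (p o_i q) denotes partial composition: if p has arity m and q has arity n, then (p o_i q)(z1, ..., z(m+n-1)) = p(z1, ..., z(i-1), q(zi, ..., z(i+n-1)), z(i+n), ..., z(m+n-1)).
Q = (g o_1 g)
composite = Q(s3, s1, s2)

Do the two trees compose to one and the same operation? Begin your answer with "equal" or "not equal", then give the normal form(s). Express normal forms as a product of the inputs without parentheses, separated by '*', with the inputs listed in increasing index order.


The first expression, normalized: s1 * s2 * s3
The second expression, normalized: s1 * s2 * s3
One common form — equal.

equal; the common form is s1 * s2 * s3


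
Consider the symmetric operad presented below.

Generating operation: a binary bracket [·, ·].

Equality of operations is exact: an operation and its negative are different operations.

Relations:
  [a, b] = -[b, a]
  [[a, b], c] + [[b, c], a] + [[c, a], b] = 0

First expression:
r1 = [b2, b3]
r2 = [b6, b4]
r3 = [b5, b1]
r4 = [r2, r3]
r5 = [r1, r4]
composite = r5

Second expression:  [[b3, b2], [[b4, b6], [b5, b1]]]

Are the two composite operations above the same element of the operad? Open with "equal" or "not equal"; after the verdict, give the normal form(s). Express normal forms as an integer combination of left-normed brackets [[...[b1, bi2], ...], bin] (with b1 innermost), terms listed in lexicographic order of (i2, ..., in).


equal — both sides give [[[[[b1, b5], b4], b6], b2], b3] - [[[[[b1, b5], b4], b6], b3], b2] - [[[[[b1, b5], b6], b4], b2], b3] + [[[[[b1, b5], b6], b4], b3], b2]

The first composite normalizes to [[[[[b1, b5], b4], b6], b2], b3] - [[[[[b1, b5], b4], b6], b3], b2] - [[[[[b1, b5], b6], b4], b2], b3] + [[[[[b1, b5], b6], b4], b3], b2]
The second composite normalizes to [[[[[b1, b5], b4], b6], b2], b3] - [[[[[b1, b5], b4], b6], b3], b2] - [[[[[b1, b5], b6], b4], b2], b3] + [[[[[b1, b5], b6], b4], b3], b2]
The normal forms match — equal.


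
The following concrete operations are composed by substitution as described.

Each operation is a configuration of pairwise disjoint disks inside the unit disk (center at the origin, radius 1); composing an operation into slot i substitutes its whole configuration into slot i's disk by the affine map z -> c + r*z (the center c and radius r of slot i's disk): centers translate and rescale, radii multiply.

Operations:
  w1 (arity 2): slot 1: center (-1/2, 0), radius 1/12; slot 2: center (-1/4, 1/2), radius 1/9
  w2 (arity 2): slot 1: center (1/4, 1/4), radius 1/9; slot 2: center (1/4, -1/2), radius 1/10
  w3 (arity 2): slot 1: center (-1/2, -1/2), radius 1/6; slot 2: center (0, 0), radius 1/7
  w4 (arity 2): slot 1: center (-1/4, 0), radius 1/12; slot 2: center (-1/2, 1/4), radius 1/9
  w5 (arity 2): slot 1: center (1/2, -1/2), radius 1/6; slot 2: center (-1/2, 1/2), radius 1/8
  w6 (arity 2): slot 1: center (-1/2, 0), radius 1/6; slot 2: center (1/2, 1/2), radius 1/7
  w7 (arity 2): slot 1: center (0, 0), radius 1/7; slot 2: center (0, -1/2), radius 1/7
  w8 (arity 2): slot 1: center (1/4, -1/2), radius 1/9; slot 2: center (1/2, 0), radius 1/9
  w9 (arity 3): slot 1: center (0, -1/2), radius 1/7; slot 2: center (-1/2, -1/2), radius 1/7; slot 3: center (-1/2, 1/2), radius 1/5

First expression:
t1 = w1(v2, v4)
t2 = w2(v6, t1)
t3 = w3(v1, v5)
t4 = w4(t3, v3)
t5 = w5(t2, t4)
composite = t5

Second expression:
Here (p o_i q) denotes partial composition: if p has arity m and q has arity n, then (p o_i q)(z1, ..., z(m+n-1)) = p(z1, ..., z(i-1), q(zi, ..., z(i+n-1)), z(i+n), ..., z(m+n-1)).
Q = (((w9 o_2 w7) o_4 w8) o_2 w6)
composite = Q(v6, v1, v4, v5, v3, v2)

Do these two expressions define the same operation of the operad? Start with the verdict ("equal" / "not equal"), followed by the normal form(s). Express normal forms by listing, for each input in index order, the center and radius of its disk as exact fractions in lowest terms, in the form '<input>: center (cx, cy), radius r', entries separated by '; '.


not equal: they reduce to v1: center (-103/192, 95/192), radius 1/576; v2: center (8/15, -7/12), radius 1/720; v3: center (-9/16, 17/32), radius 1/72; v4: center (43/80, -23/40), radius 1/540; v5: center (-17/32, 1/2), radius 1/672; v6: center (13/24, -11/24), radius 1/54 and v1: center (-25/49, -1/2), radius 1/294; v2: center (-2/5, 1/2), radius 1/45; v3: center (-9/20, 2/5), radius 1/45; v4: center (-24/49, -24/49), radius 1/343; v5: center (-1/2, -4/7), radius 1/49; v6: center (0, -1/2), radius 1/7

Reducing the first expression gives v1: center (-103/192, 95/192), radius 1/576; v2: center (8/15, -7/12), radius 1/720; v3: center (-9/16, 17/32), radius 1/72; v4: center (43/80, -23/40), radius 1/540; v5: center (-17/32, 1/2), radius 1/672; v6: center (13/24, -11/24), radius 1/54
Reducing the second expression gives v1: center (-25/49, -1/2), radius 1/294; v2: center (-2/5, 1/2), radius 1/45; v3: center (-9/20, 2/5), radius 1/45; v4: center (-24/49, -24/49), radius 1/343; v5: center (-1/2, -4/7), radius 1/49; v6: center (0, -1/2), radius 1/7
They disagree, so not equal.


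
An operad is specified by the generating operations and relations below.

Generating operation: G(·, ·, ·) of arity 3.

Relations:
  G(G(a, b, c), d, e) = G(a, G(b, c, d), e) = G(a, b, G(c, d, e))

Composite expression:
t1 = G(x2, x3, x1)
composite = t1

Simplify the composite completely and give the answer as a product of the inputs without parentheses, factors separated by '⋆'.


x2 ⋆ x3 ⋆ x1

Every regrouping of G is equal, so read the x-inputs in written order.
G(x2, x3, x1) collapses to x2 ⋆ x3 ⋆ x1


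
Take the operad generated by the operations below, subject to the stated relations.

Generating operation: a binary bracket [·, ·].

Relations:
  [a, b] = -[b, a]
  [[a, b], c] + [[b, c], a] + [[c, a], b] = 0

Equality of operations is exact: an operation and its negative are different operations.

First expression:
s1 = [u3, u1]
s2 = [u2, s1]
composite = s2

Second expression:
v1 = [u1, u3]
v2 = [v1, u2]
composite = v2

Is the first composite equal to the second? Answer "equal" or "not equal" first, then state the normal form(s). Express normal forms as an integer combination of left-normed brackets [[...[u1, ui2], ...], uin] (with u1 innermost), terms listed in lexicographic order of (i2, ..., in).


equal; both compose to [[u1, u3], u2]


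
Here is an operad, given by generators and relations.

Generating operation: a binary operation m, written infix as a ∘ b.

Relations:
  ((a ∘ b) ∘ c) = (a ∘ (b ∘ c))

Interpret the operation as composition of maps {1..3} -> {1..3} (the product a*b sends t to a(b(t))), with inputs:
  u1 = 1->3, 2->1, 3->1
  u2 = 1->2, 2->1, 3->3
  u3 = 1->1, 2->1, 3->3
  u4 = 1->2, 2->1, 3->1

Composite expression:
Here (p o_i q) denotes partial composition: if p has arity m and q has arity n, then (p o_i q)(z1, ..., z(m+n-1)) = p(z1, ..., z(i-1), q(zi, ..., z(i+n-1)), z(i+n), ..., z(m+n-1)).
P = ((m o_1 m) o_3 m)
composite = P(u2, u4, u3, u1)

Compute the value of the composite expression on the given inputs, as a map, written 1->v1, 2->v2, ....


(u2 ∘ u4) = 1->1, 2->2, 3->2
(u3 ∘ u1) = 1->3, 2->1, 3->1
((u2 ∘ u4) ∘ (u3 ∘ u1)) = 1->2, 2->1, 3->1

1->2, 2->1, 3->1


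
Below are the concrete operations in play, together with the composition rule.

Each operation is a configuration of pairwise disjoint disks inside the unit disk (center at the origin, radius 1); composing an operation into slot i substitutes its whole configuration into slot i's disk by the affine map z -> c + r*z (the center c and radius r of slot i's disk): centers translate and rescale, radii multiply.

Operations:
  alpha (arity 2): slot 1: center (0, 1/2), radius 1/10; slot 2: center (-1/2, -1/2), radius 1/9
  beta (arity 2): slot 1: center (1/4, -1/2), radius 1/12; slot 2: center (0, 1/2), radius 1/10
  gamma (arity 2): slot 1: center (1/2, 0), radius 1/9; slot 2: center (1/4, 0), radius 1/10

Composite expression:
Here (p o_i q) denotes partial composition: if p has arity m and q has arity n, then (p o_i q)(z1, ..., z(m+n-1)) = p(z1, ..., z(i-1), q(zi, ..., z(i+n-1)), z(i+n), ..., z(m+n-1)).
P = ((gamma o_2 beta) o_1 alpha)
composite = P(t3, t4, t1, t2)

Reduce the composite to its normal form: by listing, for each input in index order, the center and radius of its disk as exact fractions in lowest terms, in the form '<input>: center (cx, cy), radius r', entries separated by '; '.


t1: center (11/40, -1/20), radius 1/120; t2: center (1/4, 1/20), radius 1/100; t3: center (1/2, 1/18), radius 1/90; t4: center (4/9, -1/18), radius 1/81


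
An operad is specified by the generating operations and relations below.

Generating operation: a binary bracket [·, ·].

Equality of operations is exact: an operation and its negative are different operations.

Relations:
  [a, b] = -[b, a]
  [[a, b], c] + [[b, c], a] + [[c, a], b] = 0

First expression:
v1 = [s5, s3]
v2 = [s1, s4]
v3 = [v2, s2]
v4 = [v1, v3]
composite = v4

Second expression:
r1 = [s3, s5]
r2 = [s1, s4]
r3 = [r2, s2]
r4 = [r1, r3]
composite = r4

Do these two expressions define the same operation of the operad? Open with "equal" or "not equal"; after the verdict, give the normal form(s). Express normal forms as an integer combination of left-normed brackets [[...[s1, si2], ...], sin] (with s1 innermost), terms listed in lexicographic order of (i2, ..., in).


The first composite normalizes to [[[[s1, s4], s2], s3], s5] - [[[[s1, s4], s2], s5], s3]
The second composite normalizes to -[[[[s1, s4], s2], s3], s5] + [[[[s1, s4], s2], s5], s3]
No match — not equal.

not equal; first: [[[[s1, s4], s2], s3], s5] - [[[[s1, s4], s2], s5], s3]; second: -[[[[s1, s4], s2], s3], s5] + [[[[s1, s4], s2], s5], s3]


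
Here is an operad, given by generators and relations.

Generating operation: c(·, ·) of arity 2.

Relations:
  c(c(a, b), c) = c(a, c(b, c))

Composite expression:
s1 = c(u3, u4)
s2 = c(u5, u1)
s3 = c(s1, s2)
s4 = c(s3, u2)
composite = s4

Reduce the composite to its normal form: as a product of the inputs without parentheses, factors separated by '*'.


The c-tree's shape is irrelevant; the u-reading-order decides.
c(u3, u4) unparenthesizes to u3 * u4
c(u5, u1) unparenthesizes to u5 * u1
c(c(u3, u4), c(u5, u1)) unparenthesizes to u3 * u4 * u5 * u1
c(c(c(u3, u4), c(u5, u1)), u2) unparenthesizes to u3 * u4 * u5 * u1 * u2

u3 * u4 * u5 * u1 * u2


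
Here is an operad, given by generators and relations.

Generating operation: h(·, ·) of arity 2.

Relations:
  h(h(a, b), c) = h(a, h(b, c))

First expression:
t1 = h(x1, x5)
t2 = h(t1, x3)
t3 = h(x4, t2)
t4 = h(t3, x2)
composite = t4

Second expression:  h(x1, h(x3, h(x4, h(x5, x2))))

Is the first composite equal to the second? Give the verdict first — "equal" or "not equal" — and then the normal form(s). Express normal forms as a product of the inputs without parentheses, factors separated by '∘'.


The first expression reduces to x4 ∘ x1 ∘ x5 ∘ x3 ∘ x2
The second expression reduces to x1 ∘ x3 ∘ x4 ∘ x5 ∘ x2
The normal forms differ: not equal.

not equal; the first gives x4 ∘ x1 ∘ x5 ∘ x3 ∘ x2 and the second x1 ∘ x3 ∘ x4 ∘ x5 ∘ x2


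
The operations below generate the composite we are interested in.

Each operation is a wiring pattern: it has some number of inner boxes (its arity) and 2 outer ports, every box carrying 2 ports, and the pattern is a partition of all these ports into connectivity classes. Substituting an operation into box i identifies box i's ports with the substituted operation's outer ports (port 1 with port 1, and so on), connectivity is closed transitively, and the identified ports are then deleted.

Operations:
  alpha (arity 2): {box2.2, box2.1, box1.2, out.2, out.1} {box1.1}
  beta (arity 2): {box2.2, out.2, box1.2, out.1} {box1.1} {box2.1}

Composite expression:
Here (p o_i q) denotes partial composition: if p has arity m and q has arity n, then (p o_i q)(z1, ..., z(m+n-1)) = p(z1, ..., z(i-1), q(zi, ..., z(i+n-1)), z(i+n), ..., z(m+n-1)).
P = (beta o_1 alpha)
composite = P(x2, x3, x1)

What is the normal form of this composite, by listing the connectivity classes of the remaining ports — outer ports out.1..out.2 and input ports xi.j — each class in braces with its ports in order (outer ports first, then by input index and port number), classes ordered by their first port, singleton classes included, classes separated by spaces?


Treat the ports identified at beta as solder joints: merge, then drop.
composing alpha on (x2, x3), with out.j its own outer ports: {out.1, out.2, x2.2, x3.1, x3.2} {x2.1}
composing beta on (x2, x3, x1), with out.j its own outer ports: {out.1, out.2, x1.2, x2.2, x3.1, x3.2} {x1.1} {x2.1}

{out.1, out.2, x1.2, x2.2, x3.1, x3.2} {x1.1} {x2.1}


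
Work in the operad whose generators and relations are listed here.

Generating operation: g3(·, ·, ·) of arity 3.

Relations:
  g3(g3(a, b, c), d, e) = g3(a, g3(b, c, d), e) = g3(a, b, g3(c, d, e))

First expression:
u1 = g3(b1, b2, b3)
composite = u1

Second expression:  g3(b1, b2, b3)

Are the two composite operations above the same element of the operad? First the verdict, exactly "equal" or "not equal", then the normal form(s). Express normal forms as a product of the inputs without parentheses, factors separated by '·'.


equal; both compose to b1 · b2 · b3

Reducing the first expression gives b1 · b2 · b3
Reducing the second expression gives b1 · b2 · b3
One common form — equal.


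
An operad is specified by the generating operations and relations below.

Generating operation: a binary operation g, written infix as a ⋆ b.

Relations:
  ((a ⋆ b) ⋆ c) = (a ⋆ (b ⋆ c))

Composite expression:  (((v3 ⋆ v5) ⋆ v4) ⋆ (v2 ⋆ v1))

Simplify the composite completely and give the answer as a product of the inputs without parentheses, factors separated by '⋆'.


Associativity of g dissolves the nesting; only the v-input order survives.
(v3 ⋆ v5) collapses to v3 ⋆ v5
((v3 ⋆ v5) ⋆ v4) collapses to v3 ⋆ v5 ⋆ v4
(v2 ⋆ v1) collapses to v2 ⋆ v1
(((v3 ⋆ v5) ⋆ v4) ⋆ (v2 ⋆ v1)) collapses to v3 ⋆ v5 ⋆ v4 ⋆ v2 ⋆ v1

v3 ⋆ v5 ⋆ v4 ⋆ v2 ⋆ v1


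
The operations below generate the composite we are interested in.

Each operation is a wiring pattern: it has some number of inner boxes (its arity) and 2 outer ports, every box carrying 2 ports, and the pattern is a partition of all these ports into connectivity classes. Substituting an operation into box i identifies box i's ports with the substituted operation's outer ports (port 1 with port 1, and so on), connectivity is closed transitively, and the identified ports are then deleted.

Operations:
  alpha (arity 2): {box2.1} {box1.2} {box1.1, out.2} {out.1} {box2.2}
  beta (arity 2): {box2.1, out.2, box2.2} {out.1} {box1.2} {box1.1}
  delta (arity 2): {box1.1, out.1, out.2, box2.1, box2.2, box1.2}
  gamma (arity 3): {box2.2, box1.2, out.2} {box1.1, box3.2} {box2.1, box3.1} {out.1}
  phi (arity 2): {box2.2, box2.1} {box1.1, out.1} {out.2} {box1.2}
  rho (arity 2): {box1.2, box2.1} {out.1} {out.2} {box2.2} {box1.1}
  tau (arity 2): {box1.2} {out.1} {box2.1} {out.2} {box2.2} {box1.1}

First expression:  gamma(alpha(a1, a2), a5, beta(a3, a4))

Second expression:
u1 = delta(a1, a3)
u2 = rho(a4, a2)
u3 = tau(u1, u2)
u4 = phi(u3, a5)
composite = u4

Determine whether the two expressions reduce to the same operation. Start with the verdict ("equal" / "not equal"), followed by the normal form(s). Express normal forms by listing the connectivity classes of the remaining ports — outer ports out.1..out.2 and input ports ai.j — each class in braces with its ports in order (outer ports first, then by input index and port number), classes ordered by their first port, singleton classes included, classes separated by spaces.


not equal; first: {out.1} {out.2, a1.1, a5.2} {a1.2} {a2.1} {a2.2} {a3.1} {a3.2} {a4.1, a4.2} {a5.1}; second: {out.1} {out.2} {a1.1, a1.2, a3.1, a3.2} {a2.1, a4.2} {a2.2} {a4.1} {a5.1, a5.2}


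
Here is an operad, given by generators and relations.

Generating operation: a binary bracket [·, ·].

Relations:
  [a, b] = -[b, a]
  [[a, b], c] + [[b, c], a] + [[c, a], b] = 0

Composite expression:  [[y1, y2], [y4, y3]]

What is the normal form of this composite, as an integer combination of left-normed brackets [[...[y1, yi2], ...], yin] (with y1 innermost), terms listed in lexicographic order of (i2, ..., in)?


-[[[y1, y2], y3], y4] + [[[y1, y2], y4], y3]

Left-normed coefficients sit on the y1-initial expansion words.
Composite bracket: [[y1, y2], [y4, y3]]
Under [a, b] = ab - ba we get 8 signed associative words (2^3 = 8).
The y1-initial words carry the normal form:
  from y1y2y3y4, sign -1: term -[[[y1, y2], y3], y4]
  from y1y2y4y3, sign +1: term +[[[y1, y2], y4], y3]


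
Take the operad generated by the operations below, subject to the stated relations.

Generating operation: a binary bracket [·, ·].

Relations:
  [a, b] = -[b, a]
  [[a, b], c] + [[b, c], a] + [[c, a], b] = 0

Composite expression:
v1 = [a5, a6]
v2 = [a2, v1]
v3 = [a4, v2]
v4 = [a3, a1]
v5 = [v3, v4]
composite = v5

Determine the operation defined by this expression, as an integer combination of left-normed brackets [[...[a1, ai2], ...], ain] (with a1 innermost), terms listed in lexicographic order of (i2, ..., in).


-[[[[[a1, a3], a2], a5], a6], a4] + [[[[[a1, a3], a2], a6], a5], a4] + [[[[[a1, a3], a4], a2], a5], a6] - [[[[[a1, a3], a4], a2], a6], a5] - [[[[[a1, a3], a4], a5], a6], a2] + [[[[[a1, a3], a4], a6], a5], a2] + [[[[[a1, a3], a5], a6], a2], a4] - [[[[[a1, a3], a6], a5], a2], a4]

Left-normed coefficients sit on the a1-initial expansion words.
Composite bracket: [[a4, [a2, [a5, a6]]], [a3, a1]]
Applying ab - ba throughout gives 32 signed words (2^5 = 32).
Collect the words opening with a1:
  a1a3a2a5a6a4 appears with sign -1, giving the term -[[[[[a1, a3], a2], a5], a6], a4]
  a1a3a2a6a5a4 appears with sign +1, giving the term +[[[[[a1, a3], a2], a6], a5], a4]
  a1a3a4a2a5a6 appears with sign +1, giving the term +[[[[[a1, a3], a4], a2], a5], a6]
  a1a3a4a2a6a5 appears with sign -1, giving the term -[[[[[a1, a3], a4], a2], a6], a5]
  a1a3a4a5a6a2 appears with sign -1, giving the term -[[[[[a1, a3], a4], a5], a6], a2]
  a1a3a4a6a5a2 appears with sign +1, giving the term +[[[[[a1, a3], a4], a6], a5], a2]
  a1a3a5a6a2a4 appears with sign +1, giving the term +[[[[[a1, a3], a5], a6], a2], a4]
  a1a3a6a5a2a4 appears with sign -1, giving the term -[[[[[a1, a3], a6], a5], a2], a4]


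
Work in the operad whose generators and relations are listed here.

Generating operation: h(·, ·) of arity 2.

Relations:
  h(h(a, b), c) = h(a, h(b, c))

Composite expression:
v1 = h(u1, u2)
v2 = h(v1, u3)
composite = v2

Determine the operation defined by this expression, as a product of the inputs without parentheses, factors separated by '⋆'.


u1 ⋆ u2 ⋆ u3

The h-tree's shape is irrelevant; the u-reading-order decides.
h(u1, u2) spells out as u1 ⋆ u2
h(h(u1, u2), u3) spells out as u1 ⋆ u2 ⋆ u3


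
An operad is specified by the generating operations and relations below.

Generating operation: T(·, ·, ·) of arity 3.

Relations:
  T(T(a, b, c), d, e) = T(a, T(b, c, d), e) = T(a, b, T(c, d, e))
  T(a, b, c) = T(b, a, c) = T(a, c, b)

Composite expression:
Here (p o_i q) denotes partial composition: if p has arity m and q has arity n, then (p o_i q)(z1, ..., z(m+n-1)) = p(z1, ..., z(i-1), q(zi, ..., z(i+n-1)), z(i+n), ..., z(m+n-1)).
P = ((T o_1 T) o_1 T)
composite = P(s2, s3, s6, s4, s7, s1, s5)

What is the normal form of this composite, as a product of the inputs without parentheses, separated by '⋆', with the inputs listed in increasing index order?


s1 ⋆ s2 ⋆ s3 ⋆ s4 ⋆ s5 ⋆ s6 ⋆ s7


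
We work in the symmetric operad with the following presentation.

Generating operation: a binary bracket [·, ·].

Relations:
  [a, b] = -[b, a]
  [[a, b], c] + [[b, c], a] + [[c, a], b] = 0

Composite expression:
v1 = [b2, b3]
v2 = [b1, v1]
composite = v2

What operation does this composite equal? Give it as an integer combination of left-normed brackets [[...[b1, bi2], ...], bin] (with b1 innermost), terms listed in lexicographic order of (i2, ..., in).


Left-normed coefficients sit on the b1-initial expansion words.
Composite bracket: [b1, [b2, b3]]
Full expansion: 4 signed words from ab - ba (2^2 = 4).
Only words starting with b1 matter:
  the word b1b2b3 carries sign +1 and contributes +[[b1, b2], b3]
  the word b1b3b2 carries sign -1 and contributes -[[b1, b3], b2]

[[b1, b2], b3] - [[b1, b3], b2]


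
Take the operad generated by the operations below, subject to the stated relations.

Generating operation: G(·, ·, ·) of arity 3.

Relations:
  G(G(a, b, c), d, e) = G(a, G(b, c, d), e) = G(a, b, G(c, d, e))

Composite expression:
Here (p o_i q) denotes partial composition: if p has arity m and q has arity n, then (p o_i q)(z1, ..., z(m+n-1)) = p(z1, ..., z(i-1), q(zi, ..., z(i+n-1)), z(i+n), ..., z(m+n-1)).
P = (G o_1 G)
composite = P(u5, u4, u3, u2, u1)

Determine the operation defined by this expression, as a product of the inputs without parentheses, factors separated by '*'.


Key point: G is associative — brackets drop, the u-order remains.
G(u5, u4, u3) collapses to u5 * u4 * u3
G(G(u5, u4, u3), u2, u1) collapses to u5 * u4 * u3 * u2 * u1

u5 * u4 * u3 * u2 * u1


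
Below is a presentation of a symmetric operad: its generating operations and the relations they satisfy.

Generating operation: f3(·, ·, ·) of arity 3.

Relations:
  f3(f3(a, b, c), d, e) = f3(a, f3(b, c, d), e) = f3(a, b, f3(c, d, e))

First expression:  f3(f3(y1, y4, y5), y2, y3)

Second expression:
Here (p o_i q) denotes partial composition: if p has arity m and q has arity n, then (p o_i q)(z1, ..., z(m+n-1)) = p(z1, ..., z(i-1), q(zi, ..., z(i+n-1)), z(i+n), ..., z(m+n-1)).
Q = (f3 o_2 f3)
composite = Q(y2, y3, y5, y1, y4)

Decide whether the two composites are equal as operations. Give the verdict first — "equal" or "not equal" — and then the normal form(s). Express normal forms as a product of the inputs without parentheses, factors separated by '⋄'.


Normal form of the first expression: y1 ⋄ y4 ⋄ y5 ⋄ y2 ⋄ y3
Normal form of the second expression: y2 ⋄ y3 ⋄ y5 ⋄ y1 ⋄ y4
No match — not equal.

not equal; first: y1 ⋄ y4 ⋄ y5 ⋄ y2 ⋄ y3; second: y2 ⋄ y3 ⋄ y5 ⋄ y1 ⋄ y4


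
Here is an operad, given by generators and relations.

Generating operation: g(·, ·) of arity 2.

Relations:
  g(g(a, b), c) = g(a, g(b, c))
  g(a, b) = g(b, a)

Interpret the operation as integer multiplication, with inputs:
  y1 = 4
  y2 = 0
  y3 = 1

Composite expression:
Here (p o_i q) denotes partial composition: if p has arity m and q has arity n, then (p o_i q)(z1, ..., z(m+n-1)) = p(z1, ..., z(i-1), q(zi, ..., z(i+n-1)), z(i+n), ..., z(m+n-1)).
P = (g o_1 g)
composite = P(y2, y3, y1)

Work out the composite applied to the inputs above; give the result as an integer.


0


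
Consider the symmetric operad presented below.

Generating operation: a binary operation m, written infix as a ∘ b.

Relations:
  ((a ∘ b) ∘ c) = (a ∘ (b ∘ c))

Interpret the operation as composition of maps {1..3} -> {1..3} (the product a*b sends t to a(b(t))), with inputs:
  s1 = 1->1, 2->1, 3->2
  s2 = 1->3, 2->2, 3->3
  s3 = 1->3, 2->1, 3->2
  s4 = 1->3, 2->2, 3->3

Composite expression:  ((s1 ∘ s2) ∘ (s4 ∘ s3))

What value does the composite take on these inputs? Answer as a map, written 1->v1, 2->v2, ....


(s1 ∘ s2) = 1->2, 2->1, 3->2
(s4 ∘ s3) = 1->3, 2->3, 3->2
((s1 ∘ s2) ∘ (s4 ∘ s3)) = 1->2, 2->2, 3->1

1->2, 2->2, 3->1


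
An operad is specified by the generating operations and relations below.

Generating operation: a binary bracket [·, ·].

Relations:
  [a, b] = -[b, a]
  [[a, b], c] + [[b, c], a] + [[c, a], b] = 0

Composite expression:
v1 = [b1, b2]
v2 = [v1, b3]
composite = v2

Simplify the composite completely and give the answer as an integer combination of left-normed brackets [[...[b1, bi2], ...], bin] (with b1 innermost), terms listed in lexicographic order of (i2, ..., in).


[[b1, b2], b3]

Antisymmetry and Jacobi reduce to b1-anchored left-normed brackets.
Composite bracket: [[b1, b2], b3]
Applying ab - ba throughout gives 4 signed words (2^2 = 4).
Collect the words opening with b1:
  b1b2b3 (sign +1) contributes +[[b1, b2], b3]


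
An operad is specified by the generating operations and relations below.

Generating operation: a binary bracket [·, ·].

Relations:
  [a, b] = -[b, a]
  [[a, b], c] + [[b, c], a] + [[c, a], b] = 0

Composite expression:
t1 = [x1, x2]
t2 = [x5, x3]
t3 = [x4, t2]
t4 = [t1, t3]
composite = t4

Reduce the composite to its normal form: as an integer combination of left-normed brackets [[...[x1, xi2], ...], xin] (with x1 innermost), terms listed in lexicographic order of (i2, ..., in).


Antisymmetry and Jacobi reduce to x1-anchored left-normed brackets.
Composite bracket: [[x1, x2], [x4, [x5, x3]]]
Applying ab - ba throughout gives 16 signed words (2^4 = 16).
Keep just the words that open with x1:
  word x1x2x3x5x4 has sign +1, contributing +[[[[x1, x2], x3], x5], x4]
  word x1x2x4x3x5 has sign -1, contributing -[[[[x1, x2], x4], x3], x5]
  word x1x2x4x5x3 has sign +1, contributing +[[[[x1, x2], x4], x5], x3]
  word x1x2x5x3x4 has sign -1, contributing -[[[[x1, x2], x5], x3], x4]

[[[[x1, x2], x3], x5], x4] - [[[[x1, x2], x4], x3], x5] + [[[[x1, x2], x4], x5], x3] - [[[[x1, x2], x5], x3], x4]


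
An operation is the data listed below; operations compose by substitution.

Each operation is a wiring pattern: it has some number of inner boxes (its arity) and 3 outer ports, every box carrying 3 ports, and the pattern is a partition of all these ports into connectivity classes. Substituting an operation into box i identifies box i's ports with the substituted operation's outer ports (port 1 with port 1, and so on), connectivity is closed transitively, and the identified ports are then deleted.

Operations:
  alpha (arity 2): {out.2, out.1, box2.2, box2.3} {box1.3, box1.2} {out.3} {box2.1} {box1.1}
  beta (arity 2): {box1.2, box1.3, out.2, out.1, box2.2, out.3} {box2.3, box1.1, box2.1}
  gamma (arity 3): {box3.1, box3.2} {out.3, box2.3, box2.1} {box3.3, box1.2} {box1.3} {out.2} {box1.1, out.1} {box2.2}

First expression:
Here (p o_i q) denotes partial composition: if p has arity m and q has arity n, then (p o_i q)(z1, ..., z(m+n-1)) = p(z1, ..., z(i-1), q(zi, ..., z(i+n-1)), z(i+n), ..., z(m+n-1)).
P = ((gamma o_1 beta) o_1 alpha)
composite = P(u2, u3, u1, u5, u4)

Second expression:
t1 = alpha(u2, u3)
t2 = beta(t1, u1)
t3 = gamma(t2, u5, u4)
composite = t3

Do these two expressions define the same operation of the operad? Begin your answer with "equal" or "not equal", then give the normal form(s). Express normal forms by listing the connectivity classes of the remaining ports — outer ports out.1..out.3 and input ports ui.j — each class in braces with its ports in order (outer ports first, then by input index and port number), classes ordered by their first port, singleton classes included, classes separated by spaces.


equal; the common form is {out.1, u1.1, u1.2, u1.3, u3.2, u3.3, u4.3} {out.2} {out.3, u5.1, u5.3} {u2.1} {u2.2, u2.3} {u3.1} {u4.1, u4.2} {u5.2}

The first composite normalizes to {out.1, u1.1, u1.2, u1.3, u3.2, u3.3, u4.3} {out.2} {out.3, u5.1, u5.3} {u2.1} {u2.2, u2.3} {u3.1} {u4.1, u4.2} {u5.2}
The second composite normalizes to {out.1, u1.1, u1.2, u1.3, u3.2, u3.3, u4.3} {out.2} {out.3, u5.1, u5.3} {u2.1} {u2.2, u2.3} {u3.1} {u4.1, u4.2} {u5.2}
Identical normal forms: equal.


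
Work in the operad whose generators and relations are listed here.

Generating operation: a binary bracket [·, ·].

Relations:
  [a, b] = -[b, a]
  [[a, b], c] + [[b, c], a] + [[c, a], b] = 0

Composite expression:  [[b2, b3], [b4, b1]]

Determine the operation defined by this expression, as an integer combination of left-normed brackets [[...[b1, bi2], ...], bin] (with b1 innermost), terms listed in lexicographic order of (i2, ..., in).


[[[b1, b4], b2], b3] - [[[b1, b4], b3], b2]

Left-normed coefficients sit on the b1-initial expansion words.
Composite bracket: [[b2, b3], [b4, b1]]
The bracket unfolds into 8 signed words via [a, b] = ab - ba (2^3 = 8).
Only words starting with b1 matter:
  from b1b4b2b3, sign +1: term +[[[b1, b4], b2], b3]
  from b1b4b3b2, sign -1: term -[[[b1, b4], b3], b2]


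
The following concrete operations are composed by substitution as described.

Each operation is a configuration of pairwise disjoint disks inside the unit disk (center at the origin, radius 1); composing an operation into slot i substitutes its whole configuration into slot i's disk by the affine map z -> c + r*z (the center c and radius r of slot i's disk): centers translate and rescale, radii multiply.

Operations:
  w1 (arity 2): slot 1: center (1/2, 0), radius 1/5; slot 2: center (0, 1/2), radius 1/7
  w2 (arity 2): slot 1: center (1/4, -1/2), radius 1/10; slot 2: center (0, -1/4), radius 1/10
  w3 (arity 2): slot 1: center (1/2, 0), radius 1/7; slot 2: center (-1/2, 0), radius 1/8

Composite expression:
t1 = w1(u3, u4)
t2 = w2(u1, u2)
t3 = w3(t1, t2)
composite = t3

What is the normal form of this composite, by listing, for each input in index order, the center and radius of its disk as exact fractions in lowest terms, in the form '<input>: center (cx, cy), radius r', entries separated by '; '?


u1: center (-15/32, -1/16), radius 1/80; u2: center (-1/2, -1/32), radius 1/80; u3: center (4/7, 0), radius 1/35; u4: center (1/2, 1/14), radius 1/49

Affine substitution under w3: radii multiply and u-centers shift.
u3: after 2 affine steps, its disk has center (4/7, 0), radius 1/35
u4: after 2 affine steps, its disk has center (1/2, 1/14), radius 1/49
u1: after 2 affine steps, its disk has center (-15/32, -1/16), radius 1/80
u2: after 2 affine steps, its disk has center (-1/2, -1/32), radius 1/80


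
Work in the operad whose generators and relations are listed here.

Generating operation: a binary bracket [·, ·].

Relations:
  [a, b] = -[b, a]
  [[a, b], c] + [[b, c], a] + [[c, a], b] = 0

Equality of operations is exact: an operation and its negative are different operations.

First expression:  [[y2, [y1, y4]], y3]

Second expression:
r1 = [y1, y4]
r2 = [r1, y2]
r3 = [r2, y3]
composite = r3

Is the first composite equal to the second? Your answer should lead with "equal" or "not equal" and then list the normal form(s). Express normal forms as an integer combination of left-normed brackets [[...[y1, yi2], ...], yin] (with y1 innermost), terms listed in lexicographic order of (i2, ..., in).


not equal; the first gives -[[[y1, y4], y2], y3] and the second [[[y1, y4], y2], y3]

The first expression reduces to -[[[y1, y4], y2], y3]
The second expression reduces to [[[y1, y4], y2], y3]
The normal forms differ: not equal.


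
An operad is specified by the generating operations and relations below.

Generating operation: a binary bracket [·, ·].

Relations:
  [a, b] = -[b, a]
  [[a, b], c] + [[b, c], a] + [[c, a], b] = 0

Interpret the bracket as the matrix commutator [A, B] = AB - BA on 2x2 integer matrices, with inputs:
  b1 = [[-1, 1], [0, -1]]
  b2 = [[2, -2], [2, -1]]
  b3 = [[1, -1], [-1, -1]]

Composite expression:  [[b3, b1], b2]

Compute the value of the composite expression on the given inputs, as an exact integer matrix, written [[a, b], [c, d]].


[[4, -10], [-4, -4]]

[b3, b1] = [[1, 2], [0, -1]]
[[b3, b1], b2] = [[4, -10], [-4, -4]]


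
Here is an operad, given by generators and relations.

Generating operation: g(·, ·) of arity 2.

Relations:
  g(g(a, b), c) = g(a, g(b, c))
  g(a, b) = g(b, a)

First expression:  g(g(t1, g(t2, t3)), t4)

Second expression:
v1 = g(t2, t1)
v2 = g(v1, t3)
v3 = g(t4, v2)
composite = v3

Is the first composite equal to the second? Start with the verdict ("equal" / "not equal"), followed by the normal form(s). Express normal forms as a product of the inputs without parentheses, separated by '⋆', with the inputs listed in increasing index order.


equal: each reduces to t1 ⋆ t2 ⋆ t3 ⋆ t4

The first expression reduces to t1 ⋆ t2 ⋆ t3 ⋆ t4
The second expression reduces to t1 ⋆ t2 ⋆ t3 ⋆ t4
One common form — equal.


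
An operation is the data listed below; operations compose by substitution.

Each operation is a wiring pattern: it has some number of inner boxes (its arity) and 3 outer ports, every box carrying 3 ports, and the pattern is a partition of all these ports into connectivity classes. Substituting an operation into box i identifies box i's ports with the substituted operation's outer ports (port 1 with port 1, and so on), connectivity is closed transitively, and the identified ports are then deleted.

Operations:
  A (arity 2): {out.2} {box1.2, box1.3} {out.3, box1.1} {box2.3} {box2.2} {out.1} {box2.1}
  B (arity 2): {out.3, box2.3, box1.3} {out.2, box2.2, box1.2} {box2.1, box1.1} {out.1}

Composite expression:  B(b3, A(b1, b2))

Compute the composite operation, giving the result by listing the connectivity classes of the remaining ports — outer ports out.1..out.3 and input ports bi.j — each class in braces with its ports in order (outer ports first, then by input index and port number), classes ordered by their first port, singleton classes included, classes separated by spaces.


{out.1} {out.2, b3.2} {out.3, b1.1, b3.3} {b1.2, b1.3} {b2.1} {b2.2} {b2.3} {b3.1}


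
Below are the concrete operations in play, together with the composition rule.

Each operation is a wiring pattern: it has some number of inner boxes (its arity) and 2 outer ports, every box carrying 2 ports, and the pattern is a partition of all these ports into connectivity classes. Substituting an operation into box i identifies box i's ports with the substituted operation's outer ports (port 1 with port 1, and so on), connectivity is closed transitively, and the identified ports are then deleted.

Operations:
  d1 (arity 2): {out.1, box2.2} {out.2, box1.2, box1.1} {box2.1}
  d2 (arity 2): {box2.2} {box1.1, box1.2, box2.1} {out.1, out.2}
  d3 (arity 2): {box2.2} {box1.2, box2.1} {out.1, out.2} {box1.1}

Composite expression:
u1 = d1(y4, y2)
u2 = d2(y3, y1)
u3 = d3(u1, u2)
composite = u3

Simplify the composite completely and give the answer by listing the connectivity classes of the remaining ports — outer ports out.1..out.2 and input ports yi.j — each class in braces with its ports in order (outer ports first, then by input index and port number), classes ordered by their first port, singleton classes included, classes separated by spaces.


Substituting into d3 glues patterns; closure does the rest.
stage d1: inputs (y4, y2), connectivity {out.1, y2.2} {out.2, y4.1, y4.2} {y2.1}, out.j its boundary
stage d2: inputs (y3, y1), connectivity {out.1, out.2} {y1.1, y3.1, y3.2} {y1.2}, out.j its boundary
stage d3: inputs (y4, y2, y3, y1), connectivity {out.1, out.2} {y1.1, y3.1, y3.2} {y1.2} {y2.1} {y2.2} {y4.1, y4.2}, out.j its boundary

{out.1, out.2} {y1.1, y3.1, y3.2} {y1.2} {y2.1} {y2.2} {y4.1, y4.2}


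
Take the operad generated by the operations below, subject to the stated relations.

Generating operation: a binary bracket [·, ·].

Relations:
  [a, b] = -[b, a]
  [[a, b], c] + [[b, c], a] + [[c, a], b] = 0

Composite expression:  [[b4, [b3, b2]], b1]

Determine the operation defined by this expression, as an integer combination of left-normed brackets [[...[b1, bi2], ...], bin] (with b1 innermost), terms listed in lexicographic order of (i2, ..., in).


Expand each bracket as ab - ba; the b1-initial words give the coefficients.
Composite bracket: [[b4, [b3, b2]], b1]
Each bracket splits as ab - ba, giving 8 signed words (2^3 = 8).
Keep just the words that open with b1:
  from b1b2b3b4, sign -1: term -[[[b1, b2], b3], b4]
  from b1b3b2b4, sign +1: term +[[[b1, b3], b2], b4]
  from b1b4b2b3, sign +1: term +[[[b1, b4], b2], b3]
  from b1b4b3b2, sign -1: term -[[[b1, b4], b3], b2]

-[[[b1, b2], b3], b4] + [[[b1, b3], b2], b4] + [[[b1, b4], b2], b3] - [[[b1, b4], b3], b2]
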